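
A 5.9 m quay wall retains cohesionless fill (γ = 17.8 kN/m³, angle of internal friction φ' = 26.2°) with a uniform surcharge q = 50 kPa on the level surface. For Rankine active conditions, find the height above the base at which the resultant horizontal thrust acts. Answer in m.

K_a = 0.3874.
Triangular part P₁ = ½K_aγH² = 120.0 at H/3 = 1.967 m; rectangular part P₂ = K_a q H = 114.3 at H/2 = 2.950 m.
ȳ = (P₁·1.967 + P₂·2.950)/(P₁+P₂) = 2.446 m.

2.45 m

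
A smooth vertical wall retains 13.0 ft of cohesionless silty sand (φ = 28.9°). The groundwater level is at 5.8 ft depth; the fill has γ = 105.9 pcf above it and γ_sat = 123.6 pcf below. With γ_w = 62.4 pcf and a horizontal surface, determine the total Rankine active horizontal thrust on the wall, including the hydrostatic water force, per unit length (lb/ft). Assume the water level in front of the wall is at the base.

4330 lb/ft

K_a = tan²(45° − φ/2) = 0.3484.
γ' = 123.6 − 62.4 = 61.20 pcf. Depth below WT = 7.2 ft.
σ'_h at WT = K_a γ d_w = 214.0 psf; at base = 214.0 + K_a γ' × 7.2 = 367.5 psf.
P₁ (0–5.8 ft) = ½×214.0×5.8 = 620.5. P₂ (5.8–13.0 ft) = ½(214.0+367.5)×7.2 = 2093.
P_w = ½ γ_w h₂² = 0.5×62.4×7.2² = 1617. Total = 620.5+2093+1617 = 4331 lb/ft.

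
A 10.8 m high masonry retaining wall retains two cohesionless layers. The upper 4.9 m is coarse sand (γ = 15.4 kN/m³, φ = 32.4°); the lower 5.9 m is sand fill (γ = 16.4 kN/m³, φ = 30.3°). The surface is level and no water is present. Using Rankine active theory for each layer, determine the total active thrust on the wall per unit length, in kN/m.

296 kN/m

K_a1 = tan²(45°−32.4°/2) = 0.3022; K_a2 = tan²(45°−30.3°/2) = 0.3293.
Layer 1: σ at base = K_a1 γ₁ h₁ = 22.81 kPa; P₁ = ½×22.81×4.9 = 55.88.
Layer 2: σ_v at top = γ₁h₁ = 75.46; σ_h top = K_a2×75.46 = 24.85; σ_h base = K_a2×(75.46+16.4×5.9) = 56.72.
P₂ = ½(24.85+56.72)×5.9 = 240.6. Total P_a = 55.88+240.6 = 296.5 kN/m.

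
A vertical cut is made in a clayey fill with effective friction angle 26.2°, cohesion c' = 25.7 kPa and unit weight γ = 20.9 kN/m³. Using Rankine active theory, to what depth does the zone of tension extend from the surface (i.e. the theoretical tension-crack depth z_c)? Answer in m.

3.95 m

K_a = tan²(45° − 26.2°/2) = 0.3874; √K_a = 0.6224.
The active pressure is zero where K_a γ z = 2c√K_a, so z_c = 2c/(γ√K_a) = 2×25.7/(20.9×0.6224) = 3.951 m.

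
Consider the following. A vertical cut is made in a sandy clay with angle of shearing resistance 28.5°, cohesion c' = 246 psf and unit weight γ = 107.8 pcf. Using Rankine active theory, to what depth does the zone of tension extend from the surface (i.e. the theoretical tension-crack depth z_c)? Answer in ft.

K_a = tan²(45° − 28.5°/2) = 0.3540; √K_a = 0.5949.
The active pressure is zero where K_a γ z = 2c√K_a, so z_c = 2c/(γ√K_a) = 2×246/(107.8×0.5949) = 7.671 ft.

7.67 ft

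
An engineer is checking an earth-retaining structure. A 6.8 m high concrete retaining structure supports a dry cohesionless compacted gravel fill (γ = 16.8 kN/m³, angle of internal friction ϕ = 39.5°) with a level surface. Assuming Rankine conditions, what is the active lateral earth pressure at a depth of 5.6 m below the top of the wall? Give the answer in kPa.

20.9 kPa

K_a = (1 − sin φ)/(1 + sin φ) = 0.2224.
σ_h = K_a γ z = 0.2224 × 16.8 × 5.6 = 20.93 kPa.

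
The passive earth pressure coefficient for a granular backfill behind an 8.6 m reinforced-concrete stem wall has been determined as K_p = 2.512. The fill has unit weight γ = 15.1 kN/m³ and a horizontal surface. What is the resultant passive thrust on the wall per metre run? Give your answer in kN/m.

P = ½ K_p γ H² = 0.5 × 2.512 × 15.1 × 8.6² = 1403 kN/m.

1400 kN/m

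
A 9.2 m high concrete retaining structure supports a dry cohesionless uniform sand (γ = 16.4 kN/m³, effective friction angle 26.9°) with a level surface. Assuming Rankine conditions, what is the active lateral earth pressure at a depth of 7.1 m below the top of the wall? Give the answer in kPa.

K_a = (1 − sin φ)/(1 + sin φ) = 0.3770.
σ_h = K_a γ z = 0.3770 × 16.4 × 7.1 = 43.90 kPa.

43.9 kPa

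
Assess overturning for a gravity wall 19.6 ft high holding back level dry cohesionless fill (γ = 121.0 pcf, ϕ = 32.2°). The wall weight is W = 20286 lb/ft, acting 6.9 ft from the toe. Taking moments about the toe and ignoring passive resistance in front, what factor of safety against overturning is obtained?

K_a = tan²(45° − 32.2°/2) = 0.3047.
P_a = ½K_aγH² = 0.5×0.3047×121.0×19.6² = 7083 lb/ft, acting at H/3 = 6.533 ft above the base.
Overturning moment M_o = P_a × H/3 = 7083 × 6.533 = 46270.
Resisting moment M_r = W × 6.9 = 20286 × 6.9 = 140000.
FS_overturning = M_r/M_o = 140000/46270 = 3.025.

3.02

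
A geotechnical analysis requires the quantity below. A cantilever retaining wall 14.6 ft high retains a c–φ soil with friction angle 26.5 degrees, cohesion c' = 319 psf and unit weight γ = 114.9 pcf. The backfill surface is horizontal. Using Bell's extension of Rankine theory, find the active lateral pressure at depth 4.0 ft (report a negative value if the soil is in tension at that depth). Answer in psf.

K_a = (1 − sin φ)/(1 + sin φ) = 0.3829.
σ_a = K_a γ z − 2c√K_a = 0.3829×114.9×4.0 − 2×319×0.6188 = -218.8 psf.

-219 psf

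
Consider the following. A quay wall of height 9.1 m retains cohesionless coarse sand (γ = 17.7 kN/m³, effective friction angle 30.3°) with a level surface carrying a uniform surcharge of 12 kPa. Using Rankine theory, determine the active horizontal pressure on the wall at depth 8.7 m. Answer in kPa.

54.7 kPa

K_a = (1 − sin φ)/(1 + sin φ) = 0.3293.
σ_v = γz + q = 17.7 × 8.7 + 12 = 166.0 kPa.
σ_h = K_a σ_v = 0.3293 × 166.0 = 54.66 kPa.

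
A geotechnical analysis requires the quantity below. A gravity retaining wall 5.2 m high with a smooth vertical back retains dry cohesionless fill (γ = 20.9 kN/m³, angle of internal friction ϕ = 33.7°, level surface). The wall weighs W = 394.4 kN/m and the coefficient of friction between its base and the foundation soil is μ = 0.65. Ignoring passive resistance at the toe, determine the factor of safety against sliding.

3.17

K_a = tan²(45° − 33.7°/2) = 0.2863.
P_a = ½K_aγH² = 0.5×0.2863×20.9×5.2² = 80.90 kN/m, acting at H/3 = 1.733 m above the base.
FS_sliding = μW / P_a = 0.65×394.4 / 80.90 = 3.169.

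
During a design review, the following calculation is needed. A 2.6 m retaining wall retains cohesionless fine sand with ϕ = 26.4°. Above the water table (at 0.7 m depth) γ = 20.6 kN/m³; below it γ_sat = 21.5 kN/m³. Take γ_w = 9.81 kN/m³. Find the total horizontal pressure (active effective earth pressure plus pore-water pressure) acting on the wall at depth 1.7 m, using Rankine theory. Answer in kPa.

19.8 kPa

K_a = (1 − sin φ)/(1 + sin φ) = 0.3844.
γ' = 21.5 − 9.81 = 11.69 kN/m³.
Effective vertical stress at 1.7 m: σ'_v = 20.6×0.7 + 11.69×1.00 = 26.11 kPa.
σ'_h = K_a σ'_v = 0.3844 × 26.11 = 10.04 kPa; u = γ_w × 1.00 = 9.810 kPa.
Total σ_h = 10.04 + 9.810 = 19.85 kPa.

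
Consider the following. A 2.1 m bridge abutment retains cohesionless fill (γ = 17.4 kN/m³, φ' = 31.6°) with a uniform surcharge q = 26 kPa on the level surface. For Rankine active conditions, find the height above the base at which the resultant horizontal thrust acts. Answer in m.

K_a = 0.3123.
Triangular part P₁ = ½K_aγH² = 11.98 at H/3 = 0.7000 m; rectangular part P₂ = K_a q H = 17.05 at H/2 = 1.050 m.
ȳ = (P₁·0.7000 + P₂·1.050)/(P₁+P₂) = 0.9056 m.

0.906 m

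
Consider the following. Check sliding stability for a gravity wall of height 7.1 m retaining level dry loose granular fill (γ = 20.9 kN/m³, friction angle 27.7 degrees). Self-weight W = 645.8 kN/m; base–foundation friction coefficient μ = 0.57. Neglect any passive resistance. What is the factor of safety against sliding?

K_a = tan²(45° − 27.7°/2) = 0.3653.
P_a = ½K_aγH² = 0.5×0.3653×20.9×7.1² = 192.5 kN/m, acting at H/3 = 2.367 m above the base.
FS_sliding = μW / P_a = 0.57×645.8 / 192.5 = 1.913.

1.91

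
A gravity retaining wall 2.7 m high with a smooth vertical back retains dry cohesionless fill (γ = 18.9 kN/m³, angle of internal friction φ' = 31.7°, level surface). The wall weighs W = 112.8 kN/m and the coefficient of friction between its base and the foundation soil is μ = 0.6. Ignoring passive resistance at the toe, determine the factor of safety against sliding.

3.16

K_a = tan²(45° − 31.7°/2) = 0.3111.
P_a = ½K_aγH² = 0.5×0.3111×18.9×2.7² = 21.43 kN/m, acting at H/3 = 0.9000 m above the base.
FS_sliding = μW / P_a = 0.6×112.8 / 21.43 = 3.158.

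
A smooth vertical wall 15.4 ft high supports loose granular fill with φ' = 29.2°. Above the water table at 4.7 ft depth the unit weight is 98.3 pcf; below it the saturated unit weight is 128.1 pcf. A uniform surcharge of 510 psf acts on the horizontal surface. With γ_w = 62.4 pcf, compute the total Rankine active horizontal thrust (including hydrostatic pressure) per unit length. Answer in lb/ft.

9650 lb/ft

K_a = tan²(45° − φ/2) = 0.3442.
γ' = 128.1 − 62.4 = 65.70 pcf. h₂ = H − d_w = 10.7 ft.
σ'_h: at surface K_a·q = 175.5; at WT K_a(q+γd_w) = 334.6; at base K_a(q+γd_w+γ'h₂) = 576.6 psf.
P₁ = ½(175.5+334.6)×4.7 = 1199; P₂ = ½(334.6+576.6)×10.7 = 4875; P_w = ½γ_w h₂² = 3572.
Total = 1199+4875+3572 = 9645 lb/ft.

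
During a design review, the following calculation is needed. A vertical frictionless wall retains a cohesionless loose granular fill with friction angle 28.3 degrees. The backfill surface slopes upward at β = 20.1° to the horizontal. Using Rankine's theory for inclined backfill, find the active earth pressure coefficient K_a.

0.454

K_a = cos β · (cos β − √(cos²β − cos²φ)) / (cos β + √(cos²β − cos²φ)).
cos β = 0.9391, cos φ = 0.8805, √(cos²β − cos²φ) = 0.3266.
K_a = 0.9391 × (0.9391 − 0.3266)/(0.9391 + 0.3266) = 0.4545.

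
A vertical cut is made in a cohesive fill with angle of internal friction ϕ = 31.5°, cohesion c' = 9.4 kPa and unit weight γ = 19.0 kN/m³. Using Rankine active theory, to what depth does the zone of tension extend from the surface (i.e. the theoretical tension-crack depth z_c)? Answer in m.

K_a = tan²(45° − 31.5°/2) = 0.3136; √K_a = 0.5600.
The active pressure is zero where K_a γ z = 2c√K_a, so z_c = 2c/(γ√K_a) = 2×9.4/(19.0×0.5600) = 1.767 m.

1.77 m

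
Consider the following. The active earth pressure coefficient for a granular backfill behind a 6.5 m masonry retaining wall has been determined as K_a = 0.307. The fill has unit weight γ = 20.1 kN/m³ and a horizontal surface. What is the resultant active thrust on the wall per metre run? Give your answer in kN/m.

P = ½ K_a γ H² = 0.5 × 0.307 × 20.1 × 6.5² = 130.4 kN/m.

130 kN/m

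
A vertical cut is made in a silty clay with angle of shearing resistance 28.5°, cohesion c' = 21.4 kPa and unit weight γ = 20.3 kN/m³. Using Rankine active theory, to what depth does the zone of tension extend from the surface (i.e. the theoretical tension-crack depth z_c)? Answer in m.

3.54 m

K_a = tan²(45° − 28.5°/2) = 0.3540; √K_a = 0.5949.
The active pressure is zero where K_a γ z = 2c√K_a, so z_c = 2c/(γ√K_a) = 2×21.4/(20.3×0.5949) = 3.544 m.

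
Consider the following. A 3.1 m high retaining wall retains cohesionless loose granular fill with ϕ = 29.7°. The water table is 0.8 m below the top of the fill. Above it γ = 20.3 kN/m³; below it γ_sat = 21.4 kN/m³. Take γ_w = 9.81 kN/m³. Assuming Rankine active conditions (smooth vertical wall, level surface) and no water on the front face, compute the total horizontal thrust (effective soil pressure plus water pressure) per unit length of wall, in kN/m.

51.1 kN/m

K_a = tan²(45° − φ/2) = 0.3374.
γ' = 21.4 − 9.81 = 11.59 kN/m³. Depth below WT = 2.3 m.
σ'_h at WT = K_a γ d_w = 5.479 kPa; at base = 5.479 + K_a γ' × 2.3 = 14.47 kPa.
P₁ (0–0.8 m) = ½×5.479×0.8 = 2.192. P₂ (0.8–3.1 m) = ½(5.479+14.47)×2.3 = 22.94.
P_w = ½ γ_w h₂² = 0.5×9.81×2.3² = 25.95. Total = 2.192+22.94+25.95 = 51.08 kN/m.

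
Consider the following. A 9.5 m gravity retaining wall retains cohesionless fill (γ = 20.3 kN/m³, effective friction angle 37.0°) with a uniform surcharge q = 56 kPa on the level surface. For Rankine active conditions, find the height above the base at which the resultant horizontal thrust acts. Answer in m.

K_a = 0.2486.
Triangular part P₁ = ½K_aγH² = 227.7 at H/3 = 3.167 m; rectangular part P₂ = K_a q H = 132.2 at H/2 = 4.750 m.
ȳ = (P₁·3.167 + P₂·4.750)/(P₁+P₂) = 3.748 m.

3.75 m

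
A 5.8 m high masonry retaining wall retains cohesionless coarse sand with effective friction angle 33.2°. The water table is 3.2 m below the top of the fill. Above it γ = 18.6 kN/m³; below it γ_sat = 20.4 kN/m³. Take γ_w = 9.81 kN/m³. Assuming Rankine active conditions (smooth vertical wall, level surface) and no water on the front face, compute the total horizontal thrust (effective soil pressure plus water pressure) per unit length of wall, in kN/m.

K_a = tan²(45° − φ/2) = 0.2924.
γ' = 20.4 − 9.81 = 10.59 kN/m³. Depth below WT = 2.6 m.
σ'_h at WT = K_a γ d_w = 17.40 kPa; at base = 17.40 + K_a γ' × 2.6 = 25.45 kPa.
P₁ (0–3.2 m) = ½×17.40×3.2 = 27.84. P₂ (3.2–5.8 m) = ½(17.40+25.45)×2.6 = 55.71.
P_w = ½ γ_w h₂² = 0.5×9.81×2.6² = 33.16. Total = 27.84+55.71+33.16 = 116.7 kN/m.

117 kN/m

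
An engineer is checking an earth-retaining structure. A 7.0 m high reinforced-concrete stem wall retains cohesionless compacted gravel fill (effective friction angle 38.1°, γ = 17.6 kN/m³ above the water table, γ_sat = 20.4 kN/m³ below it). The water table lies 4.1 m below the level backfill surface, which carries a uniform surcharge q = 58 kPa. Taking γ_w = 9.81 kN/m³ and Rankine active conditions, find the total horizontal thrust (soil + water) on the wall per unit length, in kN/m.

K_a = tan²(45° − φ/2) = 0.2368.
γ' = 20.4 − 9.81 = 10.59 kN/m³. h₂ = H − d_w = 2.9 m.
σ'_h: at surface K_a·q = 13.74; at WT K_a(q+γd_w) = 30.83; at base K_a(q+γd_w+γ'h₂) = 38.10 kPa.
P₁ = ½(13.74+30.83)×4.1 = 91.35; P₂ = ½(30.83+38.10)×2.9 = 99.94; P_w = ½γ_w h₂² = 41.25.
Total = 91.35+99.94+41.25 = 232.5 kN/m.

233 kN/m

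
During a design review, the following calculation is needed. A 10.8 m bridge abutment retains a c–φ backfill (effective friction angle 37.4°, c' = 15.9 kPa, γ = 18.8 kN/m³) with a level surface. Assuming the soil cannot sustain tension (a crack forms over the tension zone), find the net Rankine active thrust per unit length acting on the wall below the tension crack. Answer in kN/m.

K_a = 0.2443; √K_a = 0.4942.
Tension-crack depth z_c = 2c/(γ√K_a) = 2×15.9/(18.8×0.4942) = 3.422 m.
σ_a at base = K_a γ H − 2c√K_a = 0.2443×18.8×10.8 − 2×15.9×0.4942 = 33.88 kPa.
P_a = ½ × 33.88 × (H − z_c) = 0.5×33.88×7.378 = 125.0 kN/m.

125 kN/m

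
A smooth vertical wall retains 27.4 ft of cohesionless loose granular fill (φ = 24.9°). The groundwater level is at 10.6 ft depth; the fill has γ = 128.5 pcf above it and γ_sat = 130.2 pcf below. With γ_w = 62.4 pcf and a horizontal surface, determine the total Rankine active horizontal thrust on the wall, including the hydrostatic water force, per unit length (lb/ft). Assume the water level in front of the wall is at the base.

25000 lb/ft

K_a = tan²(45° − φ/2) = 0.4074.
γ' = 130.2 − 62.4 = 67.80 pcf. Depth below WT = 16.8 ft.
σ'_h at WT = K_a γ d_w = 555.0 psf; at base = 555.0 + K_a γ' × 16.8 = 1019 psf.
P₁ (0–10.6 ft) = ½×555.0×10.6 = 2941. P₂ (10.6–27.4 ft) = ½(555.0+1019)×16.8 = 13220.
P_w = ½ γ_w h₂² = 0.5×62.4×16.8² = 8806. Total = 2941+13220+8806 = 24970 lb/ft.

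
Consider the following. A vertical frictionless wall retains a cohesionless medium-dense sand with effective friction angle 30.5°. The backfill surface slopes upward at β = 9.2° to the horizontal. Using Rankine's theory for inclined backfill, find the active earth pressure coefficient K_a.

K_a = cos β · (cos β − √(cos²β − cos²φ)) / (cos β + √(cos²β − cos²φ)).
cos β = 0.9871, cos φ = 0.8616, √(cos²β − cos²φ) = 0.4817.
K_a = 0.9871 × (0.9871 − 0.4817)/(0.9871 + 0.4817) = 0.3397.

0.340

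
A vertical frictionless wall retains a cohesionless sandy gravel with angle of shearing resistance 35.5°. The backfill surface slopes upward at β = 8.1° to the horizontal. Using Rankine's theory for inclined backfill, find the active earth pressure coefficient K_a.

K_a = cos β · (cos β − √(cos²β − cos²φ)) / (cos β + √(cos²β − cos²φ)).
cos β = 0.9900, cos φ = 0.8141, √(cos²β − cos²φ) = 0.5633.
K_a = 0.9900 × (0.9900 − 0.5633)/(0.9900 + 0.5633) = 0.2719.

0.272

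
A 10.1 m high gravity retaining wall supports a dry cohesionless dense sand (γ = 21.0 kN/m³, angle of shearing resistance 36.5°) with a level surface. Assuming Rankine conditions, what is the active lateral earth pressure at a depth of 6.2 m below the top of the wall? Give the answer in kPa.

33.1 kPa

K_a = (1 − sin φ)/(1 + sin φ) = 0.2541.
σ_h = K_a γ z = 0.2541 × 21.0 × 6.2 = 33.08 kPa.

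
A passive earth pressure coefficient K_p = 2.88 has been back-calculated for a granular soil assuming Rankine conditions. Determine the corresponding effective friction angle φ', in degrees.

K_p = (1+sin φ)/(1−sin φ) ⇒ sin φ = (K_p − 1)/(K_p + 1) = 0.4845.
φ = arcsin(0.4845) = 28.98°.

29.0°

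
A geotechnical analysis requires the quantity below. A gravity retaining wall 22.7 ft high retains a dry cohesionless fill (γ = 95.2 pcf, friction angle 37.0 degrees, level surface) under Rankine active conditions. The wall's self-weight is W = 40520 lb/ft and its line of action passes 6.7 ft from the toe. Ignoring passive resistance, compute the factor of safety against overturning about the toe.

5.88

K_a = tan²(45° − 37.0°/2) = 0.2486.
P_a = ½K_aγH² = 0.5×0.2486×95.2×22.7² = 6097 lb/ft, acting at H/3 = 7.567 ft above the base.
Overturning moment M_o = P_a × H/3 = 6097 × 7.567 = 46140.
Resisting moment M_r = W × 6.7 = 40520 × 6.7 = 271500.
FS_overturning = M_r/M_o = 271500/46140 = 5.884.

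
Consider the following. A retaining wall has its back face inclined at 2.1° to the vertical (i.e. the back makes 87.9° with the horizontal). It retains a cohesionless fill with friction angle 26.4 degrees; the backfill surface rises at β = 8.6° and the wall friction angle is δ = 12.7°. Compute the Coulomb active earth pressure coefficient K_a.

0.410

K_a = sin²(α+φ) / [sin²α · sin(α−δ) · (1 + √{sin(φ+δ)sin(φ−β) / (sin(α−δ)sin(α+β))})²].
With α = 87.9°, φ = 26.4°, δ = 12.7°, β = 8.6°: K_a = 0.4103.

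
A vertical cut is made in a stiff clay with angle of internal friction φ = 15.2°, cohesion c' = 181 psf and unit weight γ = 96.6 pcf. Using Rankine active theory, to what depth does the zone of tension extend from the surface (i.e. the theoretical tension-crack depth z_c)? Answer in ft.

K_a = tan²(45° − 15.2°/2) = 0.5845; √K_a = 0.7646.
The active pressure is zero where K_a γ z = 2c√K_a, so z_c = 2c/(γ√K_a) = 2×181/(96.6×0.7646) = 4.901 ft.

4.90 ft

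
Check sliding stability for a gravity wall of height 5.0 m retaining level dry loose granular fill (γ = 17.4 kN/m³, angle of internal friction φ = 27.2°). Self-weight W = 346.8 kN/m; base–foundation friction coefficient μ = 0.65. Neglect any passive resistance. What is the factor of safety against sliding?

K_a = tan²(45° − 27.2°/2) = 0.3726.
P_a = ½K_aγH² = 0.5×0.3726×17.4×5.0² = 81.04 kN/m, acting at H/3 = 1.667 m above the base.
FS_sliding = μW / P_a = 0.65×346.8 / 81.04 = 2.782.

2.78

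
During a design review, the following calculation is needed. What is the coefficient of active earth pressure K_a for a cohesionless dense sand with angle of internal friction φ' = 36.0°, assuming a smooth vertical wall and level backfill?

K_a = (1 − sin φ)/(1 + sin φ) = (1 − sin 36.0°)/(1 + sin 36.0°) = 0.2596.

0.260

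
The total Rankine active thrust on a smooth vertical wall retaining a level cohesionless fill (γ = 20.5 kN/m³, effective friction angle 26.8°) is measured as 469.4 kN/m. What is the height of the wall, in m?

K_a = 0.3785. P_a = ½ K_a γ H² ⇒ H = √(2P_a/(K_a γ)).
H = √(2×469.4/(0.3785×20.5)) = 11.00 m.

11.0 m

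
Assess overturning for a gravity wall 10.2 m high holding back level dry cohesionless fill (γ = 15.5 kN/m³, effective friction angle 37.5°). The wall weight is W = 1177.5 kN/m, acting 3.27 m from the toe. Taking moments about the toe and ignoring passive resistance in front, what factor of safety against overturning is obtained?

5.78

K_a = tan²(45° − 37.5°/2) = 0.2432.
P_a = ½K_aγH² = 0.5×0.2432×15.5×10.2² = 196.1 kN/m, acting at H/3 = 3.400 m above the base.
Overturning moment M_o = P_a × H/3 = 196.1 × 3.400 = 666.7.
Resisting moment M_r = W × 3.27 = 1177.5 × 3.27 = 3850.
FS_overturning = M_r/M_o = 3850/666.7 = 5.775.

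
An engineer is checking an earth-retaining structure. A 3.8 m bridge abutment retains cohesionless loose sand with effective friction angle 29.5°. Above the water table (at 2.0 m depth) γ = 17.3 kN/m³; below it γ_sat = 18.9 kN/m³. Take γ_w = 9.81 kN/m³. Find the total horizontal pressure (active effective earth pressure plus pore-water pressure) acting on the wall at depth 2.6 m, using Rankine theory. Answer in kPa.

19.5 kPa

K_a = (1 − sin φ)/(1 + sin φ) = 0.3401.
γ' = 18.9 − 9.81 = 9.090 kN/m³.
Effective vertical stress at 2.6 m: σ'_v = 17.3×2.0 + 9.090×0.600 = 40.05 kPa.
σ'_h = K_a σ'_v = 0.3401 × 40.05 = 13.62 kPa; u = γ_w × 0.600 = 5.886 kPa.
Total σ_h = 13.62 + 5.886 = 19.51 kPa.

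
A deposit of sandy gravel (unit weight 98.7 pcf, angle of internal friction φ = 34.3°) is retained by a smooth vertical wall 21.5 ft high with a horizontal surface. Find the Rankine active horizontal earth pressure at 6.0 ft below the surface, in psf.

K_a = (1 − sin φ)/(1 + sin φ) = 0.2792.
σ_h = K_a γ z = 0.2792 × 98.7 × 6.0 = 165.3 psf.

165 psf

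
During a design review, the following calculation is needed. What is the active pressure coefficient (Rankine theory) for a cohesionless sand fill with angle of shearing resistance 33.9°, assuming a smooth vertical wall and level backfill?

0.284

K_a = tan²(45° − φ/2) = tan²(28.05°) = 0.2839.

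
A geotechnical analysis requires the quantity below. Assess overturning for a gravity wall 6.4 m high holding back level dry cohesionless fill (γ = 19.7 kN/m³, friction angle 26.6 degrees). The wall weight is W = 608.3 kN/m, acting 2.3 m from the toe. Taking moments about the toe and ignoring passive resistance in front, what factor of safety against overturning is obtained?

4.26

K_a = tan²(45° − 26.6°/2) = 0.3814.
P_a = ½K_aγH² = 0.5×0.3814×19.7×6.4² = 153.9 kN/m, acting at H/3 = 2.133 m above the base.
Overturning moment M_o = P_a × H/3 = 153.9 × 2.133 = 328.3.
Resisting moment M_r = W × 2.3 = 608.3 × 2.3 = 1399.
FS_overturning = M_r/M_o = 1399/328.3 = 4.261.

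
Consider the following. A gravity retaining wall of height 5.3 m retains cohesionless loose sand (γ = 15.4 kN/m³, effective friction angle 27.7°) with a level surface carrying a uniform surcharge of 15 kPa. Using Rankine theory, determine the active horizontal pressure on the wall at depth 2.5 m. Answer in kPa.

19.5 kPa

K_a = (1 − sin φ)/(1 + sin φ) = 0.3653.
σ_v = γz + q = 15.4 × 2.5 + 15 = 53.50 kPa.
σ_h = K_a σ_v = 0.3653 × 53.50 = 19.55 kPa.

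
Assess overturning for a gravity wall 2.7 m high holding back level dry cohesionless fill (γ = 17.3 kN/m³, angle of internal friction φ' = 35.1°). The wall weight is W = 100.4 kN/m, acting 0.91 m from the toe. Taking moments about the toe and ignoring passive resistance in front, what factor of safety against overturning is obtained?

5.97

K_a = tan²(45° − 35.1°/2) = 0.2698.
P_a = ½K_aγH² = 0.5×0.2698×17.3×2.7² = 17.02 kN/m, acting at H/3 = 0.9000 m above the base.
Overturning moment M_o = P_a × H/3 = 17.02 × 0.9000 = 15.31.
Resisting moment M_r = W × 0.91 = 100.4 × 0.91 = 91.36.
FS_overturning = M_r/M_o = 91.36/15.31 = 5.966.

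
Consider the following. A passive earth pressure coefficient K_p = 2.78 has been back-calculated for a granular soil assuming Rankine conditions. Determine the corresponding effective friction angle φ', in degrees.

K_p = (1+sin φ)/(1−sin φ) ⇒ sin φ = (K_p − 1)/(K_p + 1) = 0.4709.
φ = arcsin(0.4709) = 28.09°.

28.1°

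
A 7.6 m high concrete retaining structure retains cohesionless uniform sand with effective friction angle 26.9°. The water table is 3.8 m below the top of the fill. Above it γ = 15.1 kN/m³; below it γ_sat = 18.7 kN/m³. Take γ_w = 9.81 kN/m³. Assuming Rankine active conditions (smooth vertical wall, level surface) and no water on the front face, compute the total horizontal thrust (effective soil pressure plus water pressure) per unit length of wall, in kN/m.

218 kN/m

K_a = tan²(45° − φ/2) = 0.3770.
γ' = 18.7 − 9.81 = 8.890 kN/m³. Depth below WT = 3.8 m.
σ'_h at WT = K_a γ d_w = 21.63 kPa; at base = 21.63 + K_a γ' × 3.8 = 34.37 kPa.
P₁ (0–3.8 m) = ½×21.63×3.8 = 41.10. P₂ (3.8–7.6 m) = ½(21.63+34.37)×3.8 = 106.4.
P_w = ½ γ_w h₂² = 0.5×9.81×3.8² = 70.83. Total = 41.10+106.4+70.83 = 218.3 kN/m.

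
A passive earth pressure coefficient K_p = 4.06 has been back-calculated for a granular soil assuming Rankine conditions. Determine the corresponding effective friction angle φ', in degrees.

K_p = (1+sin φ)/(1−sin φ) ⇒ sin φ = (K_p − 1)/(K_p + 1) = 0.6047.
φ = arcsin(0.6047) = 37.21°.

37.2°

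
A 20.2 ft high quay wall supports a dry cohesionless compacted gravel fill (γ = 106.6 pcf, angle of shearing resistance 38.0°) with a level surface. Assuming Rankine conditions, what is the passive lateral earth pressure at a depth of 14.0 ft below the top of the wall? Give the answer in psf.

6270 psf

K_p = (1 + sin φ)/(1 − sin φ) = 4.204.
σ_h = K_p γ z = 4.204 × 106.6 × 14.0 = 6274 psf.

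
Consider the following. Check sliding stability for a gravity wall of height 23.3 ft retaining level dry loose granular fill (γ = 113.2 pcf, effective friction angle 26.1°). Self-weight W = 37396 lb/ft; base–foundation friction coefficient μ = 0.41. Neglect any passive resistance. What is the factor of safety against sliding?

K_a = tan²(45° − 26.1°/2) = 0.3889.
P_a = ½K_aγH² = 0.5×0.3889×113.2×23.3² = 11950 lb/ft, acting at H/3 = 7.767 ft above the base.
FS_sliding = μW / P_a = 0.41×37396 / 11950 = 1.283.

1.28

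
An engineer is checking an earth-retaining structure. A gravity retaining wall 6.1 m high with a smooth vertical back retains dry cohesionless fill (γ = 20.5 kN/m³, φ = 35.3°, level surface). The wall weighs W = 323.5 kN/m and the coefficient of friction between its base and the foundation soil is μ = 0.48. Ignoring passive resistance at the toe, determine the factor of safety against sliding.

1.52

K_a = tan²(45° − 35.3°/2) = 0.2675.
P_a = ½K_aγH² = 0.5×0.2675×20.5×6.1² = 102.0 kN/m, acting at H/3 = 2.033 m above the base.
FS_sliding = μW / P_a = 0.48×323.5 / 102.0 = 1.522.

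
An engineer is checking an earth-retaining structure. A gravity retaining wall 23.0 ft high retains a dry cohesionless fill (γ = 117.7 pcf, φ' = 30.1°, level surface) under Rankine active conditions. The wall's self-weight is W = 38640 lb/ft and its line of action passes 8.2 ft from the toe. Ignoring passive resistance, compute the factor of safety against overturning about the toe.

4.00

K_a = tan²(45° − 30.1°/2) = 0.3320.
P_a = ½K_aγH² = 0.5×0.3320×117.7×23.0² = 10340 lb/ft, acting at H/3 = 7.667 ft above the base.
Overturning moment M_o = P_a × H/3 = 10340 × 7.667 = 79240.
Resisting moment M_r = W × 8.2 = 38640 × 8.2 = 316800.
FS_overturning = M_r/M_o = 316800/79240 = 3.999.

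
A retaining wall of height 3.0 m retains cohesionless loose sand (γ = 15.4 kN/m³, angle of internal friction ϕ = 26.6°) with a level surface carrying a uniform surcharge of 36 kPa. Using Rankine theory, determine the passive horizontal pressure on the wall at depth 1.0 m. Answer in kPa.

K_p = (1 + sin φ)/(1 − sin φ) = 2.622.
σ_v = γz + q = 15.4 × 1.0 + 36 = 51.40 kPa.
σ_h = K_p σ_v = 2.622 × 51.40 = 134.8 kPa.

135 kPa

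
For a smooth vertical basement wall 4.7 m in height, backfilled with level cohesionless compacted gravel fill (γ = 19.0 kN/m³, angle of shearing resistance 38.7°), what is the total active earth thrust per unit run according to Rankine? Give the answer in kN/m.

48.4 kN/m

K_a = tan²(45° − φ/2) = 0.2306.
P_a = ½ K_a γ H² = 0.5 × 0.2306 × 19.0 × 4.7² = 48.39 kN/m.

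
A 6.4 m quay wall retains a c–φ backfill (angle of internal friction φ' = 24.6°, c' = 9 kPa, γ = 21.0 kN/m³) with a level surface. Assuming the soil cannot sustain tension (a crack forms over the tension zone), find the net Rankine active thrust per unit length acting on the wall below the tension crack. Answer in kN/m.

K_a = 0.4121; √K_a = 0.6420.
Tension-crack depth z_c = 2c/(γ√K_a) = 2×9/(21.0×0.6420) = 1.335 m.
σ_a at base = K_a γ H − 2c√K_a = 0.4121×21.0×6.4 − 2×9×0.6420 = 43.84 kPa.
P_a = ½ × 43.84 × (H − z_c) = 0.5×43.84×5.065 = 111.0 kN/m.

111 kN/m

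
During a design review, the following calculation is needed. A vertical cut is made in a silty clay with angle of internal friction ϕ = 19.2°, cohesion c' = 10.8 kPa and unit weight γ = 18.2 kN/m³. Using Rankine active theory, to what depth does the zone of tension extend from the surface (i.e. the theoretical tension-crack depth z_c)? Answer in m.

K_a = tan²(45° − 19.2°/2) = 0.5050; √K_a = 0.7107.
The active pressure is zero where K_a γ z = 2c√K_a, so z_c = 2c/(γ√K_a) = 2×10.8/(18.2×0.7107) = 1.670 m.

1.67 m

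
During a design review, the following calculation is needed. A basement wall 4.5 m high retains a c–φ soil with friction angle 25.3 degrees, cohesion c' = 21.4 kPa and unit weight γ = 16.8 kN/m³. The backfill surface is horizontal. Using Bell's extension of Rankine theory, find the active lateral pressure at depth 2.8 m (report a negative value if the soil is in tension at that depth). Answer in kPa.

-8.24 kPa

K_a = (1 − sin φ)/(1 + sin φ) = 0.4012.
σ_a = K_a γ z − 2c√K_a = 0.4012×16.8×2.8 − 2×21.4×0.6334 = -8.237 kPa.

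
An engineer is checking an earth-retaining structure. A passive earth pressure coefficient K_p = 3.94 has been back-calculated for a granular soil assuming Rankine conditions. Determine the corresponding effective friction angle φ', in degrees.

K_p = (1+sin φ)/(1−sin φ) ⇒ sin φ = (K_p − 1)/(K_p + 1) = 0.5951.
φ = arcsin(0.5951) = 36.52°.

36.5°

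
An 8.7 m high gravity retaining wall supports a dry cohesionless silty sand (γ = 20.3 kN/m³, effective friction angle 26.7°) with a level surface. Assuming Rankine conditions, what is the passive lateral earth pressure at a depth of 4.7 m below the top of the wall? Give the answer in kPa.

251 kPa

K_p = (1 + sin φ)/(1 − sin φ) = 2.632.
σ_h = K_p γ z = 2.632 × 20.3 × 4.7 = 251.1 kPa.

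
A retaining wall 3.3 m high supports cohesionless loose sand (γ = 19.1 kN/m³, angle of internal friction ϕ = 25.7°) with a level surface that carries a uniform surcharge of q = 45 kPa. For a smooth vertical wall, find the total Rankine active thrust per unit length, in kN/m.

K_a = tan²(45° − φ/2) = 0.3950.
Soil triangle: ½ K_a γ H² = 0.5×0.3950×19.1×3.3² = 41.08 kN/m.
Surcharge rectangle: K_a q H = 0.3950×45×3.3 = 58.66 kN/m.
Total = 41.08 + 58.66 = 99.75 kN/m.

99.7 kN/m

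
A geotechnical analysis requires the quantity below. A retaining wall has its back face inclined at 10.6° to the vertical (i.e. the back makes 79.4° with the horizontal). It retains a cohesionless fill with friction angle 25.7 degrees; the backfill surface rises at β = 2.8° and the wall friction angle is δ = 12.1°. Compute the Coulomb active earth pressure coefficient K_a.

K_a = sin²(α+φ) / [sin²α · sin(α−δ) · (1 + √{sin(φ+δ)sin(φ−β) / (sin(α−δ)sin(α+β))})²].
With α = 79.4°, φ = 25.7°, δ = 12.1°, β = 2.8°: K_a = 0.4582.

0.458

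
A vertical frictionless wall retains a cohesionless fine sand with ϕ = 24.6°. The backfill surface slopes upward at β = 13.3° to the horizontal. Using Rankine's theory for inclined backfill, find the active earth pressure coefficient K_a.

0.462

K_a = cos β · (cos β − √(cos²β − cos²φ)) / (cos β + √(cos²β − cos²φ)).
cos β = 0.9732, cos φ = 0.9092, √(cos²β − cos²φ) = 0.3469.
K_a = 0.9732 × (0.9732 − 0.3469)/(0.9732 + 0.3469) = 0.4617.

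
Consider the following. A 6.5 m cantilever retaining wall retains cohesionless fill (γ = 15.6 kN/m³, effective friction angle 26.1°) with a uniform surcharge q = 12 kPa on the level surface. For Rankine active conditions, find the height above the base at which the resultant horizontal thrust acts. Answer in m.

2.37 m

K_a = 0.3889.
Triangular part P₁ = ½K_aγH² = 128.2 at H/3 = 2.167 m; rectangular part P₂ = K_a q H = 30.34 at H/2 = 3.250 m.
ȳ = (P₁·2.167 + P₂·3.250)/(P₁+P₂) = 2.374 m.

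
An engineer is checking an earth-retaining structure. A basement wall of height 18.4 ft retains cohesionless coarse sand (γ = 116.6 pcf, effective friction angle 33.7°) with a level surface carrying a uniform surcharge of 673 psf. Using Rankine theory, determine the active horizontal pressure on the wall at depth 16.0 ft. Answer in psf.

727 psf

K_a = (1 − sin φ)/(1 + sin φ) = 0.2863.
σ_v = γz + q = 116.6 × 16.0 + 673 = 2539 psf.
σ_h = K_a σ_v = 0.2863 × 2539 = 726.8 psf.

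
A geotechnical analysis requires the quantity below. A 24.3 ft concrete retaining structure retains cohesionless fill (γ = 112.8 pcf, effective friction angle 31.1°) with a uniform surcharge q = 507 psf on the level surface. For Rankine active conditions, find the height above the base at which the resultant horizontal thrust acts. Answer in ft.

9.19 ft

K_a = 0.3188.
Triangular part P₁ = ½K_aγH² = 10620 at H/3 = 8.100 ft; rectangular part P₂ = K_a q H = 3928 at H/2 = 12.15 ft.
ȳ = (P₁·8.100 + P₂·12.15)/(P₁+P₂) = 9.194 ft.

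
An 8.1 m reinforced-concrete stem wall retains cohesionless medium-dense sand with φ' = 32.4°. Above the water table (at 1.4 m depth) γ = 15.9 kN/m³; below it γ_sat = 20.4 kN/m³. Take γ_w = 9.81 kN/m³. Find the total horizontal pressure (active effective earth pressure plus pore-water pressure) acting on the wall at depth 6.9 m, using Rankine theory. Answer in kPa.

K_a = (1 − sin φ)/(1 + sin φ) = 0.3022.
γ' = 20.4 − 9.81 = 10.59 kN/m³.
Effective vertical stress at 6.9 m: σ'_v = 15.9×1.4 + 10.59×5.50 = 80.50 kPa.
σ'_h = K_a σ'_v = 0.3022 × 80.50 = 24.33 kPa; u = γ_w × 5.50 = 53.96 kPa.
Total σ_h = 24.33 + 53.96 = 78.29 kPa.

78.3 kPa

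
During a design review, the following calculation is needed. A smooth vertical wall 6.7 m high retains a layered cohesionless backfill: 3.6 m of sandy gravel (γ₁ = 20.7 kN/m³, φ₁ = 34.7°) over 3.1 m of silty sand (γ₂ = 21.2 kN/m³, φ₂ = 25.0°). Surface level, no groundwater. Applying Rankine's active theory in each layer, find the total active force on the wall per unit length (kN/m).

K_a1 = tan²(45°−34.7°/2) = 0.2745; K_a2 = tan²(45°−25.0°/2) = 0.4059.
Layer 1: σ at base = K_a1 γ₁ h₁ = 20.45 kPa; P₁ = ½×20.45×3.6 = 36.82.
Layer 2: σ_v at top = γ₁h₁ = 74.52; σ_h top = K_a2×74.52 = 30.24; σ_h base = K_a2×(74.52+21.2×3.1) = 56.92.
P₂ = ½(30.24+56.92)×3.1 = 135.1. Total P_a = 36.82+135.1 = 171.9 kN/m.

172 kN/m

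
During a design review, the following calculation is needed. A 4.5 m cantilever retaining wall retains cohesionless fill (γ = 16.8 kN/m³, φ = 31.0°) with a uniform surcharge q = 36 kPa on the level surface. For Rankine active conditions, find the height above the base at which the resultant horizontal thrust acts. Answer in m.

1.87 m

K_a = 0.3201.
Triangular part P₁ = ½K_aγH² = 54.45 at H/3 = 1.500 m; rectangular part P₂ = K_a q H = 51.86 at H/2 = 2.250 m.
ȳ = (P₁·1.500 + P₂·2.250)/(P₁+P₂) = 1.866 m.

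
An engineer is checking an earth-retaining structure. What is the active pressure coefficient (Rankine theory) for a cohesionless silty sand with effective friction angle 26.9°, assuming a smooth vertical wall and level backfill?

K_a = (1 − sin φ)/(1 + sin φ) = (1 − sin 26.9°)/(1 + sin 26.9°) = 0.3770.

0.377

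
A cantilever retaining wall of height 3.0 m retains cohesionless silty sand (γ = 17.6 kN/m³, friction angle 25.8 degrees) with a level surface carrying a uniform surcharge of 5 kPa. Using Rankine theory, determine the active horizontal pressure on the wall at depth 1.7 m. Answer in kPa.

13.7 kPa

K_a = (1 − sin φ)/(1 + sin φ) = 0.3935.
σ_v = γz + q = 17.6 × 1.7 + 5 = 34.92 kPa.
σ_h = K_a σ_v = 0.3935 × 34.92 = 13.74 kPa.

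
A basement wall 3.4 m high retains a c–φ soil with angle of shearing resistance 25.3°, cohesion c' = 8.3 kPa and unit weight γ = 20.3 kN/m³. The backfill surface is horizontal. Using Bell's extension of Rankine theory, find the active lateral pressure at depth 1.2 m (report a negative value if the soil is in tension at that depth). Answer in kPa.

K_a = (1 − sin φ)/(1 + sin φ) = 0.4012.
σ_a = K_a γ z − 2c√K_a = 0.4012×20.3×1.2 − 2×8.3×0.6334 = -0.7414 kPa.

-0.741 kPa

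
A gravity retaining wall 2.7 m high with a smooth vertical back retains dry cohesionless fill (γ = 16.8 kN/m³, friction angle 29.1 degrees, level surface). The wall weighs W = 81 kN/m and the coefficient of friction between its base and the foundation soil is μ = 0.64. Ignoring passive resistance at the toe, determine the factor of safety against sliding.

K_a = tan²(45° − 29.1°/2) = 0.3456.
P_a = ½K_aγH² = 0.5×0.3456×16.8×2.7² = 21.16 kN/m, acting at H/3 = 0.9000 m above the base.
FS_sliding = μW / P_a = 0.64×81 / 21.16 = 2.450.

2.45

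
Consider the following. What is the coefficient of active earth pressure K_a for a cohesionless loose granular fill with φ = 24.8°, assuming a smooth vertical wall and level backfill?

0.409

K_a = tan²(45° − φ/2) = tan²(32.60°) = 0.4090.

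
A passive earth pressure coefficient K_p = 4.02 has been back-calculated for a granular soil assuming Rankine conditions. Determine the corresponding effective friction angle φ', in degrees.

K_p = (1+sin φ)/(1−sin φ) ⇒ sin φ = (K_p − 1)/(K_p + 1) = 0.6016.
φ = arcsin(0.6016) = 36.98°.

37.0°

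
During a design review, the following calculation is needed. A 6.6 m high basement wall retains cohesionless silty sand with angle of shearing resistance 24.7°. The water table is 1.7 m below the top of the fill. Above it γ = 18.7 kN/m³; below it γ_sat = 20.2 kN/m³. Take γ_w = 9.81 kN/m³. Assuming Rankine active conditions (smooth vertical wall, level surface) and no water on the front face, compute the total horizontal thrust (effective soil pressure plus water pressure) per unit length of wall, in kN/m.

K_a = tan²(45° − φ/2) = 0.4106.
γ' = 20.2 − 9.81 = 10.39 kN/m³. Depth below WT = 4.9 m.
σ'_h at WT = K_a γ d_w = 13.05 kPa; at base = 13.05 + K_a γ' × 4.9 = 33.95 kPa.
P₁ (0–1.7 m) = ½×13.05×1.7 = 11.09. P₂ (1.7–6.6 m) = ½(13.05+33.95)×4.9 = 115.2.
P_w = ½ γ_w h₂² = 0.5×9.81×4.9² = 117.8. Total = 11.09+115.2+117.8 = 244.0 kN/m.

244 kN/m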